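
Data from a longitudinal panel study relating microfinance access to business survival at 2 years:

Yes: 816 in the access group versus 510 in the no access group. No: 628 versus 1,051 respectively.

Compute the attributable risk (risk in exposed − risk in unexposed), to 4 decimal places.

From the description: a = 816, b = 628, c = 510, d = 1051.
Risk in exposed = 816/1444 = 0.565097; risk in unexposed = 510/1561 = 0.326714.
Risk difference = 0.565097 − 0.326714 = 0.238383

0.2384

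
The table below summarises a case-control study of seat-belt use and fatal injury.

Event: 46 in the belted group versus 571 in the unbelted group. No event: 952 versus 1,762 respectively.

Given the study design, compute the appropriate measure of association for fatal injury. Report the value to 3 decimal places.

From the description: a = 46, b = 952, c = 571, d = 1762.
This is a case-control study: participants were sampled on outcome status, so risks in the source population cannot be estimated directly — relative risk is not valid here. The odds ratio is the appropriate measure.
OR = (a·d)/(b·c) = (46 × 1762) / (952 × 571) = 81052 / 543592 = 0.14910

0.149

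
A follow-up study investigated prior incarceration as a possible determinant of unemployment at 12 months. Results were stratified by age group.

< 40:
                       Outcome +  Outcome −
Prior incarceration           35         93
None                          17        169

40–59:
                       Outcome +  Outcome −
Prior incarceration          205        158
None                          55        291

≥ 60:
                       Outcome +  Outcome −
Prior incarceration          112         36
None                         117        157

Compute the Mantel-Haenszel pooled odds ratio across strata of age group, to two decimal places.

OR_MH = Σ(aᵢdᵢ/nᵢ) / Σ(bᵢcᵢ/nᵢ), where nᵢ is the stratum total.
Stratum 1 (< 40): n = 314; a·d/n = 35·169/314 = 18.8376; b·c/n = 93·17/314 = 5.0350
Stratum 2 (40–59): n = 709; a·d/n = 205·291/709 = 84.1396; b·c/n = 158·55/709 = 12.2567
Stratum 3 (≥ 60): n = 422; a·d/n = 112·157/422 = 41.6682; b·c/n = 36·117/422 = 9.9810
OR_MH = (18.8376 + 84.1396 + 41.6682) / (5.0350 + 12.2567 + 9.9810) = 144.6455 / 27.2728 = 5.30366

5.30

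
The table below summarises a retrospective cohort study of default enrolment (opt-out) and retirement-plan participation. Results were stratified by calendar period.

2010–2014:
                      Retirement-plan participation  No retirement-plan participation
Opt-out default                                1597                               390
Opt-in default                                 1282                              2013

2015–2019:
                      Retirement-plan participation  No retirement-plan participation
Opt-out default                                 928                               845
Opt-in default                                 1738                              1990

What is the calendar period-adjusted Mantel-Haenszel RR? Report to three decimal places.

1.559

RR_MH = Σ(aᵢ·n₀ᵢ/nᵢ) / Σ(cᵢ·n₁ᵢ/nᵢ), with n₁ᵢ = aᵢ+bᵢ (exposed), n₀ᵢ = cᵢ+dᵢ (unexposed), nᵢ = n₁ᵢ+n₀ᵢ.
Stratum 1 (2010–2014): n₁ = 1987, n₀ = 3295, n = 5282; a·n₀/n = 1597·3295/5282 = 996.2353; c·n₁/n = 1282·1987/5282 = 482.2669
Stratum 2 (2015–2019): n₁ = 1773, n₀ = 3728, n = 5501; a·n₀/n = 928·3728/5501 = 628.9009; c·n₁/n = 1738·1773/5501 = 560.1662
RR_MH = (996.2353 + 628.9009) / (482.2669 + 560.1662) = 1625.1363 / 1042.4331 = 1.55898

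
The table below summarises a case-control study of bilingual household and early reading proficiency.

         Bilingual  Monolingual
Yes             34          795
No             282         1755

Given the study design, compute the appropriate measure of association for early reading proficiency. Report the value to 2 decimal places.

Reading the table with exposure as columns: a = 34 (Bilingual, case), b = 282 (Bilingual, non-case), c = 795 (Monolingual, case), d = 1755.
This is a case-control study: participants were sampled on outcome status, so risks in the source population cannot be estimated directly — relative risk is not valid here. The odds ratio is the appropriate measure.
OR = (a·d)/(b·c) = (34 × 1755) / (282 × 795) = 59670 / 224190 = 0.26616

0.27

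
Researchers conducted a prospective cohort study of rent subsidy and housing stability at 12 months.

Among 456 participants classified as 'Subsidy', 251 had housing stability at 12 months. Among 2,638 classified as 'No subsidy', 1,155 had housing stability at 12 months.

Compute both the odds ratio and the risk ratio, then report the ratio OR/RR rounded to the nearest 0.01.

1.25

From the description: a = 251, b = 205, c = 1155, d = 1483.
OR = (251·1483)/(205·1155) = 372233/236775 = 1.57210
Risk in exposed = 251/456 = 0.55044; risk in unexposed = 1155/2638 = 0.43783; RR = 1.25719
OR/RR = 1.57210 / 1.25719 = 1.25048
The outcome is not rare, so the OR lies further from 1 than the RR.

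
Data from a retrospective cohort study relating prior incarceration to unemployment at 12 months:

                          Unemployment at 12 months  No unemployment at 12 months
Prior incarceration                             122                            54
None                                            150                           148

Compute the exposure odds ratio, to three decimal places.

Cells: a = 122, b = 54, c = 150, d = 148.
OR = (a·d)/(b·c) = (122 × 148) / (54 × 150) = 18056 / 8100 = 2.22914
The odds of unemployment at 12 months are about 2.23 times as high in the prior incarceration group.

2.229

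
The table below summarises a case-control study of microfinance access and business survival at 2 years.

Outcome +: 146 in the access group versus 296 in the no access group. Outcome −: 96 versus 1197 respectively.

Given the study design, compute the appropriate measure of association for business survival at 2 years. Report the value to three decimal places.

6.150

From the description: a = 146, b = 96, c = 296, d = 1197.
This is a case-control study: participants were sampled on outcome status, so risks in the source population cannot be estimated directly — relative risk is not valid here. The odds ratio is the appropriate measure.
OR = (a·d)/(b·c) = (146 × 1197) / (96 × 296) = 174762 / 28416 = 6.15013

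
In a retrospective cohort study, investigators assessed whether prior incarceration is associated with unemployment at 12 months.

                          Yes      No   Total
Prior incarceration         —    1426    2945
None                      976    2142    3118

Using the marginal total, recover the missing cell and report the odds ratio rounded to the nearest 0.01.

2.34

The missing cell is in the exposed row: 2945 − 1426 = 1519.
So a = 1519, b = 1426, c = 976, d = 2142.
OR = (a·d)/(b·c) = (1519 × 2142) / (1426 × 976) = 3253698 / 1391776 = 2.33780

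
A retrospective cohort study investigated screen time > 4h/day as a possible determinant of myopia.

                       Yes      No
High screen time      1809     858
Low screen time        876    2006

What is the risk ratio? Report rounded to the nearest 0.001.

2.232

Cells: a = 1809, b = 858, c = 876, d = 2006.
Risk in exposed = 1809/2667 = 0.67829; risk in unexposed = 876/2882 = 0.30396.
RR = 0.67829 / 0.30396 = 2.23154
The risk among the exposed is 2.23 times that among the unexposed.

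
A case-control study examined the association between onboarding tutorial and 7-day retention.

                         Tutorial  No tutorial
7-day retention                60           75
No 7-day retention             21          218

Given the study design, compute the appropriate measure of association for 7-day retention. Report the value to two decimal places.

Reading the table with exposure as columns: a = 60 (Tutorial, case), b = 21 (Tutorial, non-case), c = 75 (No tutorial, case), d = 218.
This is a case-control study: participants were sampled on outcome status, so risks in the source population cannot be estimated directly — relative risk is not valid here. The odds ratio is the appropriate measure.
OR = (a·d)/(b·c) = (60 × 218) / (21 × 75) = 13080 / 1575 = 8.30476

8.30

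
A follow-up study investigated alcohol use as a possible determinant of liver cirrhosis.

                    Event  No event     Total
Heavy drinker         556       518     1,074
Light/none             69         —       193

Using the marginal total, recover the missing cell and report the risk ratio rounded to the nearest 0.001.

1.448

The missing cell is in the unexposed row: 193 − 69 = 124.
So a = 556, b = 518, c = 69, d = 124.
RR = [a/(a+b)] / [c/(c+d)] = (556/1074) / (69/193) = 0.51769/0.35751 = 1.44803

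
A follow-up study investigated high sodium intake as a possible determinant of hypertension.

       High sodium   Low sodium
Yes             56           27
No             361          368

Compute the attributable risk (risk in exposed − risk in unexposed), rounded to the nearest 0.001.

0.066

Reading the table with exposure as columns: a = 56 (High sodium, case), b = 361 (High sodium, non-case), c = 27 (Low sodium, case), d = 368.
Risk in exposed = 56/417 = 0.134293; risk in unexposed = 27/395 = 0.068354.
Risk difference = 0.134293 − 0.068354 = 0.065938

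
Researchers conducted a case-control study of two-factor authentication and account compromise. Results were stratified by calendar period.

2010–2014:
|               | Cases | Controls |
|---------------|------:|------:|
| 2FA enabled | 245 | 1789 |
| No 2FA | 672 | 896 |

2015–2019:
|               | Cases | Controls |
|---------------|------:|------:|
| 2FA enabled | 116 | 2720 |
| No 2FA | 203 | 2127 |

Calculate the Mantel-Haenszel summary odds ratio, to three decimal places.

OR_MH = Σ(aᵢdᵢ/nᵢ) / Σ(bᵢcᵢ/nᵢ), where nᵢ is the stratum total.
Stratum 1 (2010–2014): n = 3602; a·d/n = 245·896/3602 = 60.9439; b·c/n = 1789·672/3602 = 333.7612
Stratum 2 (2015–2019): n = 5166; a·d/n = 116·2127/5166 = 47.7607; b·c/n = 2720·203/5166 = 106.8835
OR_MH = (60.9439 + 47.7607) / (333.7612 + 106.8835) = 108.7047 / 440.6447 = 0.24669

0.247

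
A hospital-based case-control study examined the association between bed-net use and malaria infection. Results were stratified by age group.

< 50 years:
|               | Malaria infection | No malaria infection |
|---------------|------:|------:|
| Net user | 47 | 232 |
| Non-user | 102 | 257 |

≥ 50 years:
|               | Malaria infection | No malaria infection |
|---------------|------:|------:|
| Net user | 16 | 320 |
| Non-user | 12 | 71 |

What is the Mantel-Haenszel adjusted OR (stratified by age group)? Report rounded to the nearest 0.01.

OR_MH = Σ(aᵢdᵢ/nᵢ) / Σ(bᵢcᵢ/nᵢ), where nᵢ is the stratum total.
Stratum 1 (< 50 years): n = 638; a·d/n = 47·257/638 = 18.9326; b·c/n = 232·102/638 = 37.0909
Stratum 2 (≥ 50 years): n = 419; a·d/n = 16·71/419 = 2.7112; b·c/n = 320·12/419 = 9.1647
OR_MH = (18.9326 + 2.7112) / (37.0909 + 9.1647) = 21.6438 / 46.2556 = 0.46792

0.47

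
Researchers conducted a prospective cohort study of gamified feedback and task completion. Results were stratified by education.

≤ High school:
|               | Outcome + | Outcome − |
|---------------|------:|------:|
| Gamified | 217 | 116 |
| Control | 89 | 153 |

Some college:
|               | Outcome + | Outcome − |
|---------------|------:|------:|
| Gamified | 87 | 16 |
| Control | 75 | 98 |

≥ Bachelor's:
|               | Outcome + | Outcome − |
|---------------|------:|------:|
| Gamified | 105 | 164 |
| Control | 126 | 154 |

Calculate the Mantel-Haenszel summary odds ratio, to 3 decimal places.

1.970

OR_MH = Σ(aᵢdᵢ/nᵢ) / Σ(bᵢcᵢ/nᵢ), where nᵢ is the stratum total.
Stratum 1 (≤ High school): n = 575; a·d/n = 217·153/575 = 57.7409; b·c/n = 116·89/575 = 17.9548
Stratum 2 (Some college): n = 276; a·d/n = 87·98/276 = 30.8913; b·c/n = 16·75/276 = 4.3478
Stratum 3 (≥ Bachelor's): n = 549; a·d/n = 105·154/549 = 29.4536; b·c/n = 164·126/549 = 37.6393
OR_MH = (57.7409 + 30.8913 + 29.4536) / (17.9548 + 4.3478 + 37.6393) = 118.0857 / 59.9420 = 1.97000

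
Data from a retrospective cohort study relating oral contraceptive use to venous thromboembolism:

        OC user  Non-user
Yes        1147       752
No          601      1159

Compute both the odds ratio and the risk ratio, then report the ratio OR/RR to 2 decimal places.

Reading the table with exposure as columns: a = 1147 (OC user, case), b = 601 (OC user, non-case), c = 752 (Non-user, case), d = 1159.
OR = (1147·1159)/(601·752) = 1329373/451952 = 2.94140
Risk in exposed = 1147/1748 = 0.65618; risk in unexposed = 752/1911 = 0.39351; RR = 1.66750
OR/RR = 2.94140 / 1.66750 = 1.76396
The outcome is not rare, so the OR lies further from 1 than the RR.

1.76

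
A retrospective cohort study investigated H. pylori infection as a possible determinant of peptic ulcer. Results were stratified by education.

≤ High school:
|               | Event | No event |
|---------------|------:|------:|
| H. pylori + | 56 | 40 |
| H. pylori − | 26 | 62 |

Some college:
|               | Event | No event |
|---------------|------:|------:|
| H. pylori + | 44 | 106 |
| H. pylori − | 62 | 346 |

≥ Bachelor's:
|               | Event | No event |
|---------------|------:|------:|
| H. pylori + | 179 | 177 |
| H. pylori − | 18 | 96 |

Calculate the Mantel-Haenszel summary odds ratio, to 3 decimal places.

OR_MH = Σ(aᵢdᵢ/nᵢ) / Σ(bᵢcᵢ/nᵢ), where nᵢ is the stratum total.
Stratum 1 (≤ High school): n = 184; a·d/n = 56·62/184 = 18.8696; b·c/n = 40·26/184 = 5.6522
Stratum 2 (Some college): n = 558; a·d/n = 44·346/558 = 27.2832; b·c/n = 106·62/558 = 11.7778
Stratum 3 (≥ Bachelor's): n = 470; a·d/n = 179·96/470 = 36.5617; b·c/n = 177·18/470 = 6.7787
OR_MH = (18.8696 + 27.2832 + 36.5617) / (5.6522 + 11.7778 + 6.7787) = 82.7144 / 24.2087 = 3.41673

3.417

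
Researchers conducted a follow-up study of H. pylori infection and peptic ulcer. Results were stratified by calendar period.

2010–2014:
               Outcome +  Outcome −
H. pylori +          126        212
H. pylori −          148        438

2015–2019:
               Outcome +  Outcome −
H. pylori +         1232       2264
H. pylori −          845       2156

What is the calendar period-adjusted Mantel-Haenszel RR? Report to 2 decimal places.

1.28

RR_MH = Σ(aᵢ·n₀ᵢ/nᵢ) / Σ(cᵢ·n₁ᵢ/nᵢ), with n₁ᵢ = aᵢ+bᵢ (exposed), n₀ᵢ = cᵢ+dᵢ (unexposed), nᵢ = n₁ᵢ+n₀ᵢ.
Stratum 1 (2010–2014): n₁ = 338, n₀ = 586, n = 924; a·n₀/n = 126·586/924 = 79.9091; c·n₁/n = 148·338/924 = 54.1385
Stratum 2 (2015–2019): n₁ = 3496, n₀ = 3001, n = 6497; a·n₀/n = 1232·3001/6497 = 569.0676; c·n₁/n = 845·3496/6497 = 454.6899
RR_MH = (79.9091 + 569.0676) / (54.1385 + 454.6899) = 648.9767 / 508.8284 = 1.27543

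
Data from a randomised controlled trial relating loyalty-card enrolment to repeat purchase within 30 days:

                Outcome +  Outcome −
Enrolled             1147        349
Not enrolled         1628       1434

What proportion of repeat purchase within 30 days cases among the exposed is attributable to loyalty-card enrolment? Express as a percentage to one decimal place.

30.7

Cells: a = 1147, b = 349, c = 1628, d = 1434.
Risk in exposed = 1147/1496 = 0.76671; risk in unexposed = 1628/3062 = 0.53168.
RR = 0.76671/0.53168 = 1.44206
AR% = (RR − 1)/RR × 100 = (1.44206 − 1)/1.44206 × 100 = 30.6546%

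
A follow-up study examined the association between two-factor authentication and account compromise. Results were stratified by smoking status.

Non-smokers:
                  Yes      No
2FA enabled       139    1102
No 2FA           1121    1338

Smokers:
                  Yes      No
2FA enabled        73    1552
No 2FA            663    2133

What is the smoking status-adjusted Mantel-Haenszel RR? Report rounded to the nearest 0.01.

0.22

RR_MH = Σ(aᵢ·n₀ᵢ/nᵢ) / Σ(cᵢ·n₁ᵢ/nᵢ), with n₁ᵢ = aᵢ+bᵢ (exposed), n₀ᵢ = cᵢ+dᵢ (unexposed), nᵢ = n₁ᵢ+n₀ᵢ.
Stratum 1 (Non-smokers): n₁ = 1241, n₀ = 2459, n = 3700; a·n₀/n = 139·2459/3700 = 92.3786; c·n₁/n = 1121·1241/3700 = 375.9895
Stratum 2 (Smokers): n₁ = 1625, n₀ = 2796, n = 4421; a·n₀/n = 73·2796/4421 = 46.1678; c·n₁/n = 663·1625/4421 = 243.6949
RR_MH = (92.3786 + 46.1678) / (375.9895 + 243.6949) = 138.5465 / 619.6843 = 0.22358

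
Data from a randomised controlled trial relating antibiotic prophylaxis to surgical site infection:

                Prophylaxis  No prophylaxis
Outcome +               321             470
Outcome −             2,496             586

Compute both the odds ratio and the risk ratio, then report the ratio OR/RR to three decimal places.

Reading the table with exposure as columns: a = 321 (Prophylaxis, case), b = 2496 (Prophylaxis, non-case), c = 470 (No prophylaxis, case), d = 586.
OR = (321·586)/(2496·470) = 188106/1173120 = 0.16035
Risk in exposed = 321/2817 = 0.11395; risk in unexposed = 470/1056 = 0.44508; RR = 0.25603
OR/RR = 0.16035 / 0.25603 = 0.62629
The outcome is not rare, so the OR lies further from 1 than the RR.

0.626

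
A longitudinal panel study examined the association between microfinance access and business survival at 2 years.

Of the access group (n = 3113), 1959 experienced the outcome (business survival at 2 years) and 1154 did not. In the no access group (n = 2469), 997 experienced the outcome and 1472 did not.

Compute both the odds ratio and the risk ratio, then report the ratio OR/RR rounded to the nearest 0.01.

1.61

From the description: a = 1959, b = 1154, c = 997, d = 1472.
OR = (1959·1472)/(1154·997) = 2883648/1150538 = 2.50635
Risk in exposed = 1959/3113 = 0.62930; risk in unexposed = 997/2469 = 0.40381; RR = 1.55841
OR/RR = 2.50635 / 1.55841 = 1.60827
The outcome is not rare, so the OR lies further from 1 than the RR.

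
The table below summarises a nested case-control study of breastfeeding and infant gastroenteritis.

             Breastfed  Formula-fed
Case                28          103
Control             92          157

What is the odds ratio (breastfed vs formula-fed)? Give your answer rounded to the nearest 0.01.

Reading the table with exposure as columns: a = 28 (Breastfed, case), b = 92 (Breastfed, non-case), c = 103 (Formula-fed, case), d = 157.
OR = (a·d)/(b·c) = (28 × 157) / (92 × 103) = 4396 / 9476 = 0.46391
Exposure is associated with lower odds of infant gastroenteritis (OR = 0.46 < 1).

0.46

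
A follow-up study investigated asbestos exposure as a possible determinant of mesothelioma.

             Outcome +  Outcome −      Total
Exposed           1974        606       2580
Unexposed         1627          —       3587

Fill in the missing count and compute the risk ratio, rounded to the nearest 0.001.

1.687

The missing cell is in the unexposed row: 3587 − 1627 = 1960.
So a = 1974, b = 606, c = 1627, d = 1960.
RR = [a/(a+b)] / [c/(c+d)] = (1974/2580) / (1627/3587) = 0.76512/0.45358 = 1.68683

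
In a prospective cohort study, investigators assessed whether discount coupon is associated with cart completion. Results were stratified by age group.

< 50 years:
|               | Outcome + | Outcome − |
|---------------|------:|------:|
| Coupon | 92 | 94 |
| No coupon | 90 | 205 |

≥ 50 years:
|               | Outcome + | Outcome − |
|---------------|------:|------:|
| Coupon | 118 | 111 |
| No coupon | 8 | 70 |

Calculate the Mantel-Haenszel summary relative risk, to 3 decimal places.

RR_MH = Σ(aᵢ·n₀ᵢ/nᵢ) / Σ(cᵢ·n₁ᵢ/nᵢ), with n₁ᵢ = aᵢ+bᵢ (exposed), n₀ᵢ = cᵢ+dᵢ (unexposed), nᵢ = n₁ᵢ+n₀ᵢ.
Stratum 1 (< 50 years): n₁ = 186, n₀ = 295, n = 481; a·n₀/n = 92·295/481 = 56.4241; c·n₁/n = 90·186/481 = 34.8025
Stratum 2 (≥ 50 years): n₁ = 229, n₀ = 78, n = 307; a·n₀/n = 118·78/307 = 29.9805; c·n₁/n = 8·229/307 = 5.9674
RR_MH = (56.4241 + 29.9805) / (34.8025 + 5.9674) = 86.4046 / 40.7699 = 2.11932

2.119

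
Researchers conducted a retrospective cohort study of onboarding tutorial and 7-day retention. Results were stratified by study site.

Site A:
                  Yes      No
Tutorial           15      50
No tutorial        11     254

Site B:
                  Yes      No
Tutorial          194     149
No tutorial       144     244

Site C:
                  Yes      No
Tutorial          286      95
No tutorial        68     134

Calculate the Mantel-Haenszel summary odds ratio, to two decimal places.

OR_MH = Σ(aᵢdᵢ/nᵢ) / Σ(bᵢcᵢ/nᵢ), where nᵢ is the stratum total.
Stratum 1 (Site A): n = 330; a·d/n = 15·254/330 = 11.5455; b·c/n = 50·11/330 = 1.6667
Stratum 2 (Site B): n = 731; a·d/n = 194·244/731 = 64.7551; b·c/n = 149·144/731 = 29.3516
Stratum 3 (Site C): n = 583; a·d/n = 286·134/583 = 65.7358; b·c/n = 95·68/583 = 11.0806
OR_MH = (11.5455 + 64.7551 + 65.7358) / (1.6667 + 29.3516 + 11.0806) = 142.0364 / 42.0989 = 3.37388

3.37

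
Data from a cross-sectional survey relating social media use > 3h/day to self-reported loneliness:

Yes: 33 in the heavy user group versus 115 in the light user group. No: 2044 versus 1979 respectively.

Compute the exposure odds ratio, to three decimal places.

0.278

From the description: a = 33, b = 2044, c = 115, d = 1979.
OR = (a·d)/(b·c) = (33 × 1979) / (2044 × 115) = 65307 / 235060 = 0.27783
Exposure is associated with lower odds of self-reported loneliness (OR = 0.28 < 1).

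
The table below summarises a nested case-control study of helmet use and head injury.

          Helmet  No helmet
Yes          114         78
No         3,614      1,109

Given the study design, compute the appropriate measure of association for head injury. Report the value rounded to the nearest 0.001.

Reading the table with exposure as columns: a = 114 (Helmet, case), b = 3614 (Helmet, non-case), c = 78 (No helmet, case), d = 1109.
This is a nested case-control study: participants were sampled on outcome status, so risks in the source population cannot be estimated directly — relative risk is not valid here. The odds ratio is the appropriate measure.
OR = (a·d)/(b·c) = (114 × 1109) / (3614 × 78) = 126426 / 281892 = 0.44849

0.448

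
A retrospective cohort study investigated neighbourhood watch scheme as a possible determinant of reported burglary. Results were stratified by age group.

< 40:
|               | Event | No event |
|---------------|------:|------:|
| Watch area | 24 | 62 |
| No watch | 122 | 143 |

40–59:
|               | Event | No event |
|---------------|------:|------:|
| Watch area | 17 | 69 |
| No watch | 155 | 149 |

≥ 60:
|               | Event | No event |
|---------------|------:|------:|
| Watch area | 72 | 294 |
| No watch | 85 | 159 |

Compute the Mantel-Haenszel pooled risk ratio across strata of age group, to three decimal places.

RR_MH = Σ(aᵢ·n₀ᵢ/nᵢ) / Σ(cᵢ·n₁ᵢ/nᵢ), with n₁ᵢ = aᵢ+bᵢ (exposed), n₀ᵢ = cᵢ+dᵢ (unexposed), nᵢ = n₁ᵢ+n₀ᵢ.
Stratum 1 (< 40): n₁ = 86, n₀ = 265, n = 351; a·n₀/n = 24·265/351 = 18.1197; c·n₁/n = 122·86/351 = 29.8917
Stratum 2 (40–59): n₁ = 86, n₀ = 304, n = 390; a·n₀/n = 17·304/390 = 13.2513; c·n₁/n = 155·86/390 = 34.1795
Stratum 3 (≥ 60): n₁ = 366, n₀ = 244, n = 610; a·n₀/n = 72·244/610 = 28.8000; c·n₁/n = 85·366/610 = 51.0000
RR_MH = (18.1197 + 13.2513 + 28.8000) / (29.8917 + 34.1795 + 51.0000) = 60.1709 / 115.0712 = 0.52290

0.523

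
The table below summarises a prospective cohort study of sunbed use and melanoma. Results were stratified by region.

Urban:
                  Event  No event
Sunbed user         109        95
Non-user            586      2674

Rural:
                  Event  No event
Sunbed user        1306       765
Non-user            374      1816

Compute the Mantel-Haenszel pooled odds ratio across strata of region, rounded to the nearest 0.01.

OR_MH = Σ(aᵢdᵢ/nᵢ) / Σ(bᵢcᵢ/nᵢ), where nᵢ is the stratum total.
Stratum 1 (Urban): n = 3464; a·d/n = 109·2674/3464 = 84.1415; b·c/n = 95·586/3464 = 16.0710
Stratum 2 (Rural): n = 4261; a·d/n = 1306·1816/4261 = 556.6055; b·c/n = 765·374/4261 = 67.1462
OR_MH = (84.1415 + 556.6055) / (16.0710 + 67.1462) = 640.7469 / 83.2172 = 7.69969

7.70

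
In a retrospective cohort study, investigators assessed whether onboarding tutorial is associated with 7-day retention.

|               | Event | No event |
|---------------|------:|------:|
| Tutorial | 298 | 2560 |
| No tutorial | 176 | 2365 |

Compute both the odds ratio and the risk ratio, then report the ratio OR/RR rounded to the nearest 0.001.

Cells: a = 298, b = 2560, c = 176, d = 2365.
OR = (298·2365)/(2560·176) = 704770/450560 = 1.56421
Risk in exposed = 298/2858 = 0.10427; risk in unexposed = 176/2541 = 0.06926; RR = 1.50538
OR/RR = 1.56421 / 1.50538 = 1.03908
The outcome is not rare, so the OR lies further from 1 than the RR.

1.039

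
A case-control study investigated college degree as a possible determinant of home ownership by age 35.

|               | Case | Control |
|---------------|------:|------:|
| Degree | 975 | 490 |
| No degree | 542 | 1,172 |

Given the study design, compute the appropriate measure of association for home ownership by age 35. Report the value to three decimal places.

4.303

Cells: a = 975, b = 490, c = 542, d = 1172.
This is a case-control study: participants were sampled on outcome status, so risks in the source population cannot be estimated directly — relative risk is not valid here. The odds ratio is the appropriate measure.
OR = (a·d)/(b·c) = (975 × 1172) / (490 × 542) = 1142700 / 265580 = 4.30266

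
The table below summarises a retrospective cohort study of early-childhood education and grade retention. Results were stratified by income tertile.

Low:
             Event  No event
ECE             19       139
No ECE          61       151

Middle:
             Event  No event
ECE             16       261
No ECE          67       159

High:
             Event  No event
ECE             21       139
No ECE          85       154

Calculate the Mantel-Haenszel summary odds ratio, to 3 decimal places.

OR_MH = Σ(aᵢdᵢ/nᵢ) / Σ(bᵢcᵢ/nᵢ), where nᵢ is the stratum total.
Stratum 1 (Low): n = 370; a·d/n = 19·151/370 = 7.7541; b·c/n = 139·61/370 = 22.9162
Stratum 2 (Middle): n = 503; a·d/n = 16·159/503 = 5.0577; b·c/n = 261·67/503 = 34.7654
Stratum 3 (High): n = 399; a·d/n = 21·154/399 = 8.1053; b·c/n = 139·85/399 = 29.6115
OR_MH = (7.7541 + 5.0577 + 8.1053) / (22.9162 + 34.7654 + 29.6115) = 20.9170 / 87.2932 = 0.23962

0.240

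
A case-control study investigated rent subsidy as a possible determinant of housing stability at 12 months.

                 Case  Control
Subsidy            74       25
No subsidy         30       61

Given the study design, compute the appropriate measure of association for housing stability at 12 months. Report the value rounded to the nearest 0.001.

Cells: a = 74, b = 25, c = 30, d = 61.
This is a case-control study: participants were sampled on outcome status, so risks in the source population cannot be estimated directly — relative risk is not valid here. The odds ratio is the appropriate measure.
OR = (a·d)/(b·c) = (74 × 61) / (25 × 30) = 4514 / 750 = 6.01867

6.019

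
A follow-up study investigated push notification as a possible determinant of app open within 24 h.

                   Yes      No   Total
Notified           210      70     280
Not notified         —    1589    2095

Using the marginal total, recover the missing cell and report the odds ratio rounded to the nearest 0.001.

9.421

The missing cell is in the unexposed row: 2095 − 1589 = 506.
So a = 210, b = 70, c = 506, d = 1589.
OR = (a·d)/(b·c) = (210 × 1589) / (70 × 506) = 333690 / 35420 = 9.42095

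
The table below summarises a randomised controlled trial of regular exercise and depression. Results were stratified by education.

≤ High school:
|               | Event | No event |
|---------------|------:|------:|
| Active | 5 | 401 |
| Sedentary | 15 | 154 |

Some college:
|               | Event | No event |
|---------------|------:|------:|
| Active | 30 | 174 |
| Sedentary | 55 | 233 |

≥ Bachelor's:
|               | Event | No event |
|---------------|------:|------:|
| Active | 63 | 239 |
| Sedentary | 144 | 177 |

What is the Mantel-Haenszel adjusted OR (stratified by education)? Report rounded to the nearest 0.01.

OR_MH = Σ(aᵢdᵢ/nᵢ) / Σ(bᵢcᵢ/nᵢ), where nᵢ is the stratum total.
Stratum 1 (≤ High school): n = 575; a·d/n = 5·154/575 = 1.3391; b·c/n = 401·15/575 = 10.4609
Stratum 2 (Some college): n = 492; a·d/n = 30·233/492 = 14.2073; b·c/n = 174·55/492 = 19.4512
Stratum 3 (≥ Bachelor's): n = 623; a·d/n = 63·177/623 = 17.8989; b·c/n = 239·144/623 = 55.2424
OR_MH = (1.3391 + 14.2073 + 17.8989) / (10.4609 + 19.4512 + 55.2424) = 33.4453 / 85.1545 = 0.39276

0.39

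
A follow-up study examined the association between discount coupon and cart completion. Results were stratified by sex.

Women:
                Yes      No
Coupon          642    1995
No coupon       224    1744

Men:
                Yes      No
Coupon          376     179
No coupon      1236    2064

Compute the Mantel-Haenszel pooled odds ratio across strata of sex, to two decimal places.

OR_MH = Σ(aᵢdᵢ/nᵢ) / Σ(bᵢcᵢ/nᵢ), where nᵢ is the stratum total.
Stratum 1 (Women): n = 4605; a·d/n = 642·1744/4605 = 243.1375; b·c/n = 1995·224/4605 = 97.0423
Stratum 2 (Men): n = 3855; a·d/n = 376·2064/3855 = 201.3136; b·c/n = 179·1236/3855 = 57.3914
OR_MH = (243.1375 + 201.3136) / (97.0423 + 57.3914) = 444.4511 / 154.4338 = 2.87794

2.88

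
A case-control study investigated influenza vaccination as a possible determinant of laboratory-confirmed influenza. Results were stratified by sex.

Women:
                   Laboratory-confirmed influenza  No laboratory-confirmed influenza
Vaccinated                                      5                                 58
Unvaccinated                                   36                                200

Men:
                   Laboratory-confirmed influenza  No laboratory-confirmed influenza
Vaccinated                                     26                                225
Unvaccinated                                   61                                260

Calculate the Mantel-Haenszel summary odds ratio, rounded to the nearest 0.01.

0.49

OR_MH = Σ(aᵢdᵢ/nᵢ) / Σ(bᵢcᵢ/nᵢ), where nᵢ is the stratum total.
Stratum 1 (Women): n = 299; a·d/n = 5·200/299 = 3.3445; b·c/n = 58·36/299 = 6.9833
Stratum 2 (Men): n = 572; a·d/n = 26·260/572 = 11.8182; b·c/n = 225·61/572 = 23.9948
OR_MH = (3.3445 + 11.8182) / (6.9833 + 23.9948) = 15.1627 / 30.9780 = 0.48947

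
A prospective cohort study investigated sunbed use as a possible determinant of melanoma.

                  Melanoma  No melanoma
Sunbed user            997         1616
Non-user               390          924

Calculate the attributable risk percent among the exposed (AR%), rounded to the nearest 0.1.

22.2

Cells: a = 997, b = 1616, c = 390, d = 924.
Risk in exposed = 997/2613 = 0.38155; risk in unexposed = 390/1314 = 0.29680.
RR = 0.38155/0.29680 = 1.28554
AR% = (RR − 1)/RR × 100 = (1.28554 − 1)/1.28554 × 100 = 22.2118%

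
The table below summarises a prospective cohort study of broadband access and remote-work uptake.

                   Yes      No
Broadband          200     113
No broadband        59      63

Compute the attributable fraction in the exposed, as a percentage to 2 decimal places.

Cells: a = 200, b = 113, c = 59, d = 63.
Risk in exposed = 200/313 = 0.63898; risk in unexposed = 59/122 = 0.48361.
RR = 0.63898/0.48361 = 1.32128
AR% = (RR − 1)/RR × 100 = (1.32128 − 1)/1.32128 × 100 = 24.3156%

24.32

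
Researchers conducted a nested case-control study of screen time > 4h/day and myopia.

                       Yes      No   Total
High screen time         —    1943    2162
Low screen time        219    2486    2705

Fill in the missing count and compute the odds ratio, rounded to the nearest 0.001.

The missing cell is in the exposed row: 2162 − 1943 = 219.
So a = 219, b = 1943, c = 219, d = 2486.
OR = (a·d)/(b·c) = (219 × 2486) / (1943 × 219) = 544434 / 425517 = 1.27946

1.279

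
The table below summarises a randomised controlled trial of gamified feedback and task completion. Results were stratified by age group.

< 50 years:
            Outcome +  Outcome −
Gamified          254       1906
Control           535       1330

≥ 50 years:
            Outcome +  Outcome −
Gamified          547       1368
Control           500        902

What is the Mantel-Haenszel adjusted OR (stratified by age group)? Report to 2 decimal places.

OR_MH = Σ(aᵢdᵢ/nᵢ) / Σ(bᵢcᵢ/nᵢ), where nᵢ is the stratum total.
Stratum 1 (< 50 years): n = 4025; a·d/n = 254·1330/4025 = 83.9304; b·c/n = 1906·535/4025 = 253.3441
Stratum 2 (≥ 50 years): n = 3317; a·d/n = 547·902/3317 = 148.7471; b·c/n = 1368·500/3317 = 206.2104
OR_MH = (83.9304 + 148.7471) / (253.3441 + 206.2104) = 232.6775 / 459.5545 = 0.50631

0.51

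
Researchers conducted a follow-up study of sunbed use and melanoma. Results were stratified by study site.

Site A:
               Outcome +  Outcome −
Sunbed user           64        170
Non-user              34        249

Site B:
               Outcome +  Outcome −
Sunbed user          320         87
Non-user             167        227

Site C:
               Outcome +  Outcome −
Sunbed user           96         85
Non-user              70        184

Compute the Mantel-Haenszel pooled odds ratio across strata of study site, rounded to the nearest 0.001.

OR_MH = Σ(aᵢdᵢ/nᵢ) / Σ(bᵢcᵢ/nᵢ), where nᵢ is the stratum total.
Stratum 1 (Site A): n = 517; a·d/n = 64·249/517 = 30.8240; b·c/n = 170·34/517 = 11.1799
Stratum 2 (Site B): n = 801; a·d/n = 320·227/801 = 90.6866; b·c/n = 87·167/801 = 18.1386
Stratum 3 (Site C): n = 435; a·d/n = 96·184/435 = 40.6069; b·c/n = 85·70/435 = 13.6782
OR_MH = (30.8240 + 90.6866 + 40.6069) / (11.1799 + 18.1386 + 13.6782) = 162.1175 / 42.9966 = 3.77047

3.770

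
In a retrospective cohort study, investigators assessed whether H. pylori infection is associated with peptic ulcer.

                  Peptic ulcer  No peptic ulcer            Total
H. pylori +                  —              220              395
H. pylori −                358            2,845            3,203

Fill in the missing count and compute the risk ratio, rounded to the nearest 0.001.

3.964

The missing cell is in the exposed row: 395 − 220 = 175.
So a = 175, b = 220, c = 358, d = 2845.
RR = [a/(a+b)] / [c/(c+d)] = (175/395) / (358/3203) = 0.44304/0.11177 = 3.96383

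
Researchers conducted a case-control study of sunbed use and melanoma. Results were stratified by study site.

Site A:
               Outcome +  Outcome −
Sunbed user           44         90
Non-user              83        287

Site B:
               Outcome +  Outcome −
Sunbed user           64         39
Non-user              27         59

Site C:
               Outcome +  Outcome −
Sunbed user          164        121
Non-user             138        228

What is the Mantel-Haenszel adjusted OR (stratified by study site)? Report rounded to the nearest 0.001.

2.226

OR_MH = Σ(aᵢdᵢ/nᵢ) / Σ(bᵢcᵢ/nᵢ), where nᵢ is the stratum total.
Stratum 1 (Site A): n = 504; a·d/n = 44·287/504 = 25.0556; b·c/n = 90·83/504 = 14.8214
Stratum 2 (Site B): n = 189; a·d/n = 64·59/189 = 19.9788; b·c/n = 39·27/189 = 5.5714
Stratum 3 (Site C): n = 651; a·d/n = 164·228/651 = 57.4378; b·c/n = 121·138/651 = 25.6498
OR_MH = (25.0556 + 19.9788 + 57.4378) / (14.8214 + 5.5714 + 25.6498) = 102.4722 / 46.0426 = 2.22559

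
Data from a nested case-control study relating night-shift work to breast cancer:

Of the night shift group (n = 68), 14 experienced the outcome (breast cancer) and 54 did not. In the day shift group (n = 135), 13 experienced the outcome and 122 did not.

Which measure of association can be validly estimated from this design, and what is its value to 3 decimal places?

2.433

From the description: a = 14, b = 54, c = 13, d = 122.
This is a nested case-control study: participants were sampled on outcome status, so risks in the source population cannot be estimated directly — relative risk is not valid here. The odds ratio is the appropriate measure.
OR = (a·d)/(b·c) = (14 × 122) / (54 × 13) = 1708 / 702 = 2.43305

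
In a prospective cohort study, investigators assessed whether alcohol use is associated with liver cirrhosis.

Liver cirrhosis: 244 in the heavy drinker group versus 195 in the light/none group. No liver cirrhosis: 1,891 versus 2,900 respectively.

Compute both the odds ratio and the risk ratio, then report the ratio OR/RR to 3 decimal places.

From the description: a = 244, b = 1891, c = 195, d = 2900.
OR = (244·2900)/(1891·195) = 707600/368745 = 1.91894
Risk in exposed = 244/2135 = 0.11429; risk in unexposed = 195/3095 = 0.06300; RR = 1.81392
OR/RR = 1.91894 / 1.81392 = 1.05790
The outcome is not rare, so the OR lies further from 1 than the RR.

1.058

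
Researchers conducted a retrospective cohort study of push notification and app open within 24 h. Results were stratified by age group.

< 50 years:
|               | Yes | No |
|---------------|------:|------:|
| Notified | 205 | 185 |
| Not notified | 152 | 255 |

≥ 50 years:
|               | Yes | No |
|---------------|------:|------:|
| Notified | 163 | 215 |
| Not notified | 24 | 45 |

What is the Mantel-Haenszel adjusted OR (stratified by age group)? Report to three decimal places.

1.751

OR_MH = Σ(aᵢdᵢ/nᵢ) / Σ(bᵢcᵢ/nᵢ), where nᵢ is the stratum total.
Stratum 1 (< 50 years): n = 797; a·d/n = 205·255/797 = 65.5897; b·c/n = 185·152/797 = 35.2823
Stratum 2 (≥ 50 years): n = 447; a·d/n = 163·45/447 = 16.4094; b·c/n = 215·24/447 = 11.5436
OR_MH = (65.5897 + 16.4094) / (35.2823 + 11.5436) = 81.9991 / 46.8259 = 1.75115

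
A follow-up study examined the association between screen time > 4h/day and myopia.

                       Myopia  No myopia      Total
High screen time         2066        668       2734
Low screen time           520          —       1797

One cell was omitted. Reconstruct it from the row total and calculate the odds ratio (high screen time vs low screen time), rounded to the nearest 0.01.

The missing cell is in the unexposed row: 1797 − 520 = 1277.
So a = 2066, b = 668, c = 520, d = 1277.
OR = (a·d)/(b·c) = (2066 × 1277) / (668 × 520) = 2638282 / 347360 = 7.59524

7.60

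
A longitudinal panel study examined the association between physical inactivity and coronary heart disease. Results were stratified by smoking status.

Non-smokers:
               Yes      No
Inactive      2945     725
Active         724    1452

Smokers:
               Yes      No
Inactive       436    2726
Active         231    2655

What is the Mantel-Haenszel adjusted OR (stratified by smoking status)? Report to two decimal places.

OR_MH = Σ(aᵢdᵢ/nᵢ) / Σ(bᵢcᵢ/nᵢ), where nᵢ is the stratum total.
Stratum 1 (Non-smokers): n = 5846; a·d/n = 2945·1452/5846 = 731.4642; b·c/n = 725·724/5846 = 89.7879
Stratum 2 (Smokers): n = 6048; a·d/n = 436·2655/6048 = 191.3988; b·c/n = 2726·231/6048 = 104.1181
OR_MH = (731.4642 + 191.3988) / (89.7879 + 104.1181) = 922.8631 / 193.9059 = 4.75933

4.76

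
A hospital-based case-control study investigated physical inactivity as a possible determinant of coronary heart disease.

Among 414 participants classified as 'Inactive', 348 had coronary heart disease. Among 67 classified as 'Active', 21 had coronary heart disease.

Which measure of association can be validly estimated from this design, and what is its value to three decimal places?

11.550

From the description: a = 348, b = 66, c = 21, d = 46.
This is a hospital-based case-control study: participants were sampled on outcome status, so risks in the source population cannot be estimated directly — relative risk is not valid here. The odds ratio is the appropriate measure.
OR = (a·d)/(b·c) = (348 × 46) / (66 × 21) = 16008 / 1386 = 11.54978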